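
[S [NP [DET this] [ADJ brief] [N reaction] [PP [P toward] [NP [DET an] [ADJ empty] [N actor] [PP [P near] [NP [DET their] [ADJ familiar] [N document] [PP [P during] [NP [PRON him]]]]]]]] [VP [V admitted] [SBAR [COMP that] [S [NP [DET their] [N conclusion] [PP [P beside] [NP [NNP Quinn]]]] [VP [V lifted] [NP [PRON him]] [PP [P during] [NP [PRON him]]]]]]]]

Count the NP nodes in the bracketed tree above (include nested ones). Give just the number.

8

Listing each NP by its span: [NP this brief reaction toward an empty actor near their familiar document during him]; [NP an empty actor near their familiar document during him]; [NP their familiar document during him]; [NP him]; [NP their conclusion beside Quinn]; [NP Quinn] … — that makes 8.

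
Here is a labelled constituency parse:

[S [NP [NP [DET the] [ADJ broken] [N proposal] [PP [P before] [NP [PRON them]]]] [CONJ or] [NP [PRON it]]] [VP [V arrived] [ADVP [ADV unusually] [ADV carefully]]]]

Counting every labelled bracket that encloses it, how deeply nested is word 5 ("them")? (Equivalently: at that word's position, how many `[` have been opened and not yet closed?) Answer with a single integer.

6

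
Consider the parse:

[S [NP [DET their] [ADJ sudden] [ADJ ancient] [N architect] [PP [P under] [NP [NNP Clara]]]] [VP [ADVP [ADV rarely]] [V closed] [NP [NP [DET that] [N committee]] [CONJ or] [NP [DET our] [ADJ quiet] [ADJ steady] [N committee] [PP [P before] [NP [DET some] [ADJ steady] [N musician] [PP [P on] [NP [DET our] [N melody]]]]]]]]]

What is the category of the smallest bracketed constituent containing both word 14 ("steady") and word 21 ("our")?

NP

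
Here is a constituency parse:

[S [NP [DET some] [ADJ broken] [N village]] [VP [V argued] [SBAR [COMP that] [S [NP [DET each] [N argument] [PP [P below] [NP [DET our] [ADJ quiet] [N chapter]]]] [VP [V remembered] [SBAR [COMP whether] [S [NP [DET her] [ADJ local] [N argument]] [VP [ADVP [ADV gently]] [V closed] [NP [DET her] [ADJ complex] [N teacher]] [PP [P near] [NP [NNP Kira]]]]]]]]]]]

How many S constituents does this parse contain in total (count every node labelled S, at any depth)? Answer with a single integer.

3

The S constituents are: [S some broken village argued that each argument below our quiet chapter remembered whether her local argument gently closed her complex teacher near Kira]; [S each argument below our quiet chapter remembered whether her local argument gently closed her complex teacher near Kira]; [S her local argument gently closed her complex teacher near Kira]. Total: 3.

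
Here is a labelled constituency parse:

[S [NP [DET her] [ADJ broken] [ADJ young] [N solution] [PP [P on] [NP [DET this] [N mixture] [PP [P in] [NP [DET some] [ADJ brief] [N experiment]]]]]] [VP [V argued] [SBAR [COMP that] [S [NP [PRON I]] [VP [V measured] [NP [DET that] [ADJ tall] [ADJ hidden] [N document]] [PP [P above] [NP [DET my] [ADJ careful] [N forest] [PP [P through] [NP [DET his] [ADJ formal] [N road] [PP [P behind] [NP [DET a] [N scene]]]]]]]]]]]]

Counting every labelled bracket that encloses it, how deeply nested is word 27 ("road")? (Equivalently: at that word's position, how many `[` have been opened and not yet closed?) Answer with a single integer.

Counting open brackets not yet closed at "road": [S [VP [SBAR [S [VP [PP [NP [PP [NP [N = 10.

10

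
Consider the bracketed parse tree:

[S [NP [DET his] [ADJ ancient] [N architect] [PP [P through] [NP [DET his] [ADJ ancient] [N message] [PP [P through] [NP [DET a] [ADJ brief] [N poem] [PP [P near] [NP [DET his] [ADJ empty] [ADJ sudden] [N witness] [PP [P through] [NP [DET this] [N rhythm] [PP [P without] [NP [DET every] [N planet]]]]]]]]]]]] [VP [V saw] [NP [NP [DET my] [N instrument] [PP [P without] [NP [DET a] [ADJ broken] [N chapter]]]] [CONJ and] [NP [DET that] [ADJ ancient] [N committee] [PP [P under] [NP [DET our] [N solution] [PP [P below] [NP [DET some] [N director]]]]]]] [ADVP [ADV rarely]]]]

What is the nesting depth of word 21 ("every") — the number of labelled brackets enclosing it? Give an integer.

The word sits inside DET, which is inside NP, inside PP, inside NP, inside PP, inside NP, inside PP, inside NP, inside PP, inside NP, inside PP, inside NP, inside S — 13 brackets in all.

13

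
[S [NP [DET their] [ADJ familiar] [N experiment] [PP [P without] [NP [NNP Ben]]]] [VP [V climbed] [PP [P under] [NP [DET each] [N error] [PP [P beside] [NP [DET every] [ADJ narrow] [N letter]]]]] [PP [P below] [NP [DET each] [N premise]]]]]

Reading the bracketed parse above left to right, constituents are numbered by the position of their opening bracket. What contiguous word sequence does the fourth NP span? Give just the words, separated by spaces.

every narrow letter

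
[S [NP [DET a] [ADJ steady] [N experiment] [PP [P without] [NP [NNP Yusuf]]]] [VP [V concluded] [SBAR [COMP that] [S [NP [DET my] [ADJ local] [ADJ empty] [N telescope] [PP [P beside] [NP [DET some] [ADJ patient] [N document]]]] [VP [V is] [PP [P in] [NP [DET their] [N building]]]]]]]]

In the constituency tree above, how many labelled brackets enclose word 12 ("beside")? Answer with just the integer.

7

The word sits inside P, which is inside PP, inside NP, inside S, inside SBAR, inside VP, inside S — 7 brackets in all.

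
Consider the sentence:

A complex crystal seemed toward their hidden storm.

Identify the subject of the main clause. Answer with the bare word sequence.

a complex crystal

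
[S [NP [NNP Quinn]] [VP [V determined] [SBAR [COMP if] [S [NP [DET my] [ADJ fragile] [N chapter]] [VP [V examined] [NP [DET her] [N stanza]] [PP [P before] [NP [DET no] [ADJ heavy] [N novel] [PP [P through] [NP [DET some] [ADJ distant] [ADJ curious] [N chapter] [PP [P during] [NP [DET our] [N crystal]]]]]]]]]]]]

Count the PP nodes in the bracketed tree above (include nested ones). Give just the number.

3

The PP constituents are: [PP before no heavy novel through some distant curious chapter during our crystal]; [PP through some distant curious chapter during our crystal]; [PP during our crystal]. Total: 3.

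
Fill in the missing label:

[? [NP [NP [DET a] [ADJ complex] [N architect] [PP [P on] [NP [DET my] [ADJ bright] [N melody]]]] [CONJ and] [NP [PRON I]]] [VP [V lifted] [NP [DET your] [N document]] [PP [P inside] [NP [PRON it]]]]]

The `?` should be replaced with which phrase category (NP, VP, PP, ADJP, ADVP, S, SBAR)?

S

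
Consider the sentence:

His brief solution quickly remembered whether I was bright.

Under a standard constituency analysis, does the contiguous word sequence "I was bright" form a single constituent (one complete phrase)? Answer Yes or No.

Yes

These words form the whole clause headed by "was", so yes — one constituent.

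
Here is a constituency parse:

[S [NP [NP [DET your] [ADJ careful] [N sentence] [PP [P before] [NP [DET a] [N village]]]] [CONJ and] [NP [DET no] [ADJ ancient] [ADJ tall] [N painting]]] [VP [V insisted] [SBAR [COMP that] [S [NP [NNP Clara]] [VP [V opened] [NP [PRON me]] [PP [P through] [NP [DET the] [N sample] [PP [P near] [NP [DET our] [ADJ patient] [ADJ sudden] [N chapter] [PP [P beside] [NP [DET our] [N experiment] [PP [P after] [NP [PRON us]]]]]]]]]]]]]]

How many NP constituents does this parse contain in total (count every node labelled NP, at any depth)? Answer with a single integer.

10

Listing each NP by its span: [NP your careful sentence before a village and no ancient tall painting]; [NP your careful sentence before a village]; [NP a village]; [NP no ancient tall painting]; [NP Clara]; [NP me] … — that makes 10.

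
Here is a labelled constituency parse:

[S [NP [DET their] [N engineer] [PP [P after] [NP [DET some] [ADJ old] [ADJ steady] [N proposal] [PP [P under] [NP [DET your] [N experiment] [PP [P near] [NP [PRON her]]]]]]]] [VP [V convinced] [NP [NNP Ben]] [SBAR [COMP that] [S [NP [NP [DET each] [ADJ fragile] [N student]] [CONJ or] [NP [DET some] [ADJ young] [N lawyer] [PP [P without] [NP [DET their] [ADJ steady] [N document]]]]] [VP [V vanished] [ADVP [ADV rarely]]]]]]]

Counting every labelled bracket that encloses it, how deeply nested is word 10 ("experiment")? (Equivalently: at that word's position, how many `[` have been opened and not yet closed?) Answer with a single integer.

7

Counting open brackets not yet closed at "experiment": [S [NP [PP [NP [PP [NP [N = 7.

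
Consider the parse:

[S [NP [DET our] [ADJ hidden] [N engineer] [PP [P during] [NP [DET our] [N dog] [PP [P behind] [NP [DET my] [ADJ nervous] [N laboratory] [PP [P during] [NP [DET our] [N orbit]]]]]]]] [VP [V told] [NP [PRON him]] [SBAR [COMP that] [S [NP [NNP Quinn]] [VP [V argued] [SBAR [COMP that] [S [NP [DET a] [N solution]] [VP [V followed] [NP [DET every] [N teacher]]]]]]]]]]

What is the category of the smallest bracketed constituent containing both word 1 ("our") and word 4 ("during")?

The smallest bracket enclosing both words is [NP our hidden engineer during our dog behind my nervous laboratory during our orbit], so the label is NP.

NP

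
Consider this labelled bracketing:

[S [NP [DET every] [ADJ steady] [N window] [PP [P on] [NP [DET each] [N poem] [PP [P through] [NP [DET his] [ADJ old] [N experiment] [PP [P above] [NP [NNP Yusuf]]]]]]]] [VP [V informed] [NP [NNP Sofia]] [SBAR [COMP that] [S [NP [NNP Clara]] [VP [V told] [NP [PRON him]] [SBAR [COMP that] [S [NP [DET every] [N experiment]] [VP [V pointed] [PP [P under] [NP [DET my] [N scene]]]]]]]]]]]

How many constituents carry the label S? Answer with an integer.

3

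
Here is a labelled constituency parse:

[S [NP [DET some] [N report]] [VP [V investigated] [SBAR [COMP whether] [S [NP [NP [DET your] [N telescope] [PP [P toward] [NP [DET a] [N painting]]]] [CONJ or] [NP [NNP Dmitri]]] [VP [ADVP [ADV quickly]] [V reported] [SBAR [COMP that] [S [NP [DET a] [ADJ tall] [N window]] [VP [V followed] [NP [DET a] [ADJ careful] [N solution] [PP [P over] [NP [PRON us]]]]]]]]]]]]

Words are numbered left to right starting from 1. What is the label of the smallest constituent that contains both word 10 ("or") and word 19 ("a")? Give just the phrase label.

S

The smallest bracket enclosing both words is [S your telescope toward a painting or Dmitri quickly reported that a tall window followed a careful solution over us], so the label is S.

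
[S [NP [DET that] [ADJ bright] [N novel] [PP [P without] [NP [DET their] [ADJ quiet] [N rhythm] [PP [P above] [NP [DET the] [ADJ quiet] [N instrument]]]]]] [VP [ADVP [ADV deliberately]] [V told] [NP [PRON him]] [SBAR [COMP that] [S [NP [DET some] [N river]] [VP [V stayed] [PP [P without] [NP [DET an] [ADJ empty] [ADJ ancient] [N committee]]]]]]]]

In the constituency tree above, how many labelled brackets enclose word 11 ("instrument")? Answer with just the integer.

Counting open brackets not yet closed at "instrument": [S [NP [PP [NP [PP [NP [N = 7.

7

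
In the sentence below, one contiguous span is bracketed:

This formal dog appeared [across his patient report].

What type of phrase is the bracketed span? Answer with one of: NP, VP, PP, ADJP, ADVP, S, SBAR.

PP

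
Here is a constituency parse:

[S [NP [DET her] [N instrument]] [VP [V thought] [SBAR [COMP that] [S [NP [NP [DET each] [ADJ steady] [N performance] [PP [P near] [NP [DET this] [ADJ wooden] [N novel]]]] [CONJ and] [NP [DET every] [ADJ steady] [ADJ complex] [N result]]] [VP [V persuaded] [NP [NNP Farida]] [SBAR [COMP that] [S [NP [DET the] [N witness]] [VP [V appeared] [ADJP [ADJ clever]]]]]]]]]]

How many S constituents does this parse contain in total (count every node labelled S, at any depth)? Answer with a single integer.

3

The S constituents are: [S her instrument thought that each steady performance near this wooden novel and every steady complex result persuaded Farida that the witness appeared clever]; [S each steady performance near this wooden novel and every steady complex result persuaded Farida that the witness appeared clever]; [S the witness appeared clever]. Total: 3.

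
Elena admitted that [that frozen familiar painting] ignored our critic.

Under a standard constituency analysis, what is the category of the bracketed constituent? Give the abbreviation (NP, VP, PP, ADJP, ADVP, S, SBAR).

NP

The span is built around the noun "painting" — a noun phrase (NP).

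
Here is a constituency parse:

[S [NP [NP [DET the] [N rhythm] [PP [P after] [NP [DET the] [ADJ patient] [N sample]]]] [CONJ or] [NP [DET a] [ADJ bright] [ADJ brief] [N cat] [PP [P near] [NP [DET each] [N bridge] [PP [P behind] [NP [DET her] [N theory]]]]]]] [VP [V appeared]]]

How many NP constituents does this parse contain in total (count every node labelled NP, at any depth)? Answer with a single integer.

6

Scanning left to right, an opening `[NP` appears at word positions 1, 1, 4, 8, 13, 16 — 6 in total.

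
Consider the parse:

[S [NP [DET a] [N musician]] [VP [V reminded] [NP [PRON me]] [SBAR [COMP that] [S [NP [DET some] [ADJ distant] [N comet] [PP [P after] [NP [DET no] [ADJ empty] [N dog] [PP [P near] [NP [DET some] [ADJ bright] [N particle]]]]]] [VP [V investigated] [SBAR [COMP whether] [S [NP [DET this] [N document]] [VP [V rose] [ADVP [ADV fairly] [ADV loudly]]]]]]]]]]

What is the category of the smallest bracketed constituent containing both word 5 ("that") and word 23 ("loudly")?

SBAR

Word 5 lies under S → VP → SBAR → COMP; word 23 lies under S → VP → SBAR → S → VP → SBAR → S → VP → ADVP → ADV. The lowest shared node is the SBAR.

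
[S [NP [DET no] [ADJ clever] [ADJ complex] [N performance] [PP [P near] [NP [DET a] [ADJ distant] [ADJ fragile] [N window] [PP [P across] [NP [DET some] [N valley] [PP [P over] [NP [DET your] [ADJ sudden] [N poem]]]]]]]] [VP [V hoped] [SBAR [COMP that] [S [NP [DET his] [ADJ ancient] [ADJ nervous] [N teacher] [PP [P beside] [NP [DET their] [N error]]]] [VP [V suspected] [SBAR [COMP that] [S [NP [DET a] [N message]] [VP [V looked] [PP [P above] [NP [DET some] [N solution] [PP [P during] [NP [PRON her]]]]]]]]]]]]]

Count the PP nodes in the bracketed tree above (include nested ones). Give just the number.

Scanning left to right, an opening `[PP` appears at word positions 5, 10, 13, 23, 31, 34 — 6 in total.

6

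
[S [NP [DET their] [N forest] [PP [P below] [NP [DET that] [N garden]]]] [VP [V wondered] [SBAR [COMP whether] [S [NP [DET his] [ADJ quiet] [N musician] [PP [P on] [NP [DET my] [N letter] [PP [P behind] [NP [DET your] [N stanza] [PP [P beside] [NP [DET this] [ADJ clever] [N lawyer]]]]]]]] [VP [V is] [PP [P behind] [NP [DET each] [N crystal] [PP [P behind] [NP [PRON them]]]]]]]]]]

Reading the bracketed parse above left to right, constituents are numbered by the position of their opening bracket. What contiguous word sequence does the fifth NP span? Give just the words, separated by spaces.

your stanza beside this clever lawyer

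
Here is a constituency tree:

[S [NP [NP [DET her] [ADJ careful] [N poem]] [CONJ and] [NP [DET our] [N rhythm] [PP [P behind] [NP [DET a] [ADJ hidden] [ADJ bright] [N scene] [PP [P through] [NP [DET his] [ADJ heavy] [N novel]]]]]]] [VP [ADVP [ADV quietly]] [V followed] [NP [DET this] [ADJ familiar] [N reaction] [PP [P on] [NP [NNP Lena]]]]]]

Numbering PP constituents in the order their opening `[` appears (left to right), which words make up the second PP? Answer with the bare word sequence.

The PP opening brackets appear, in order, over: "behind a hidden bright scene through his heavy novel"; "through his heavy novel"; "on Lena". The second one spans "through his heavy novel".

through his heavy novel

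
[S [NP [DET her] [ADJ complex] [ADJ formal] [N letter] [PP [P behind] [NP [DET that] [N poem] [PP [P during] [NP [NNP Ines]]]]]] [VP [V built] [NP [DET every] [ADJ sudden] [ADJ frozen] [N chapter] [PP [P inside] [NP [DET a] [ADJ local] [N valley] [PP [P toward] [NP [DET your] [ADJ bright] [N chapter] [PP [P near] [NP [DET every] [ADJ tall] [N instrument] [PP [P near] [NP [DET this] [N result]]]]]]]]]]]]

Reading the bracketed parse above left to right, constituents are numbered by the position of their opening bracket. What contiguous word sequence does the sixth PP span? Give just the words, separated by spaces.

near this result

Opening `[PP` markers occur at word positions 5, 8, 15, 19, 23, 27; the sixth of these opens the constituent [PP near this result].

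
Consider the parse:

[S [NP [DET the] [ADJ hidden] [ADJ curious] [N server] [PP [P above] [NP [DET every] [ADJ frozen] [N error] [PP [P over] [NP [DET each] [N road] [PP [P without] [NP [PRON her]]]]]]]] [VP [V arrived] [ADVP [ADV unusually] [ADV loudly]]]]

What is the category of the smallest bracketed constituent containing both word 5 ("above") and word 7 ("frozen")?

Word 5 lies under S → NP → PP → P; word 7 lies under S → NP → PP → NP → ADJ. The lowest shared node is the PP.

PP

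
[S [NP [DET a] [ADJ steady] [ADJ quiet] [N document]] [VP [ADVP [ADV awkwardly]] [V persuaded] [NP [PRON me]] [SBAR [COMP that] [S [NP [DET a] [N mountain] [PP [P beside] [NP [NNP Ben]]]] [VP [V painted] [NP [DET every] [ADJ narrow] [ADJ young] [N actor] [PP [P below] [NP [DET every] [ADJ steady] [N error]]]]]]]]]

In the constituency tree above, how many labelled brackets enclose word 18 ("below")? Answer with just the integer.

8

Counting open brackets not yet closed at "below": [S [VP [SBAR [S [VP [NP [PP [P = 8.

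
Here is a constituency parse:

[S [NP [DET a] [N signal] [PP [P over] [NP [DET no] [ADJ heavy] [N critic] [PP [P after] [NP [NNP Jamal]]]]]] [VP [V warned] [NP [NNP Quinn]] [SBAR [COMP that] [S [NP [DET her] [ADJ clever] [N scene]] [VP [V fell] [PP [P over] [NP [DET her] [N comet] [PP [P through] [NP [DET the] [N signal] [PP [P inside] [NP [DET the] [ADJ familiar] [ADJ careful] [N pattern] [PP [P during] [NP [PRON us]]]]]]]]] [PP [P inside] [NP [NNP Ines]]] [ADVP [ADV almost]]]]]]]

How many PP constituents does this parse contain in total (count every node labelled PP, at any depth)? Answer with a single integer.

7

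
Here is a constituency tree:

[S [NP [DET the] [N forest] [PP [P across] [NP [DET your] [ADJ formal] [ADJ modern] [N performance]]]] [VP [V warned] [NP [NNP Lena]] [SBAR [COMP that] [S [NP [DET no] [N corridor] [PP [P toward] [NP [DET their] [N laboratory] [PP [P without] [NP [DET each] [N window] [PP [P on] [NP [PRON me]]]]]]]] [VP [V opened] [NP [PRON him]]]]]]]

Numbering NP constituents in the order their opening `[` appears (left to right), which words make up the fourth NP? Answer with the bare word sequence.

no corridor toward their laboratory without each window on me

In left-to-right order the NP constituents are "the forest across your formal modern performance"; "your formal modern performance"; "Lena"; "no corridor toward their laboratory without each window on me"; "their laboratory without each window on me"; "each window on me"; "me"; "him". Number 4 is "no corridor toward their laboratory without each window on me".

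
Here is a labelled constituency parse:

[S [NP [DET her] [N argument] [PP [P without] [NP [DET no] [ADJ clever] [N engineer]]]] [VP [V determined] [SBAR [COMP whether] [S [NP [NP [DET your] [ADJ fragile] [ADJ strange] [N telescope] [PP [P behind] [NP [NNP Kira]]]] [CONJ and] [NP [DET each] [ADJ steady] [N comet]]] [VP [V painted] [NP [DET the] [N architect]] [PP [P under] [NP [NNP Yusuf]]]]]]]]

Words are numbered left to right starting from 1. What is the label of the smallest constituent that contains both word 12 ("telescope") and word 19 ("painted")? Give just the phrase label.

The smallest bracket enclosing both words is [S your fragile strange telescope behind Kira and each steady comet painted the architect under Yusuf], so the label is S.

S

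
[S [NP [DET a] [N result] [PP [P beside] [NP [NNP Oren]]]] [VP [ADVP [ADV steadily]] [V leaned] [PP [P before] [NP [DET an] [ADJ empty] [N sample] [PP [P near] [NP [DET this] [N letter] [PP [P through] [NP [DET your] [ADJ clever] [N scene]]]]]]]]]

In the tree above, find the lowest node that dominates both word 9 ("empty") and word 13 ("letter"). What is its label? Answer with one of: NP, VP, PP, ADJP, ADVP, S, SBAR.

NP

Both words fall inside [NP an empty sample near this letter through your clever scene] (words 8–17), and no smaller constituent contains them both. Label: NP.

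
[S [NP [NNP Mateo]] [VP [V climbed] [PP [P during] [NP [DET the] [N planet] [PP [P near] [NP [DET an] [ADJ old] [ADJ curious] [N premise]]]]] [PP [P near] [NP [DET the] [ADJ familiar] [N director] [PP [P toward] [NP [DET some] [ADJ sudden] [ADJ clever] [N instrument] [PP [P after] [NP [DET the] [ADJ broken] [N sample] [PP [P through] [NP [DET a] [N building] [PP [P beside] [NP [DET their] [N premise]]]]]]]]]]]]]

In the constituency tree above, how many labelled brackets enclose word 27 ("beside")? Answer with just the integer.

12

Counting open brackets not yet closed at "beside": [S [VP [PP [NP [PP [NP [PP [NP [PP [NP [PP [P = 12.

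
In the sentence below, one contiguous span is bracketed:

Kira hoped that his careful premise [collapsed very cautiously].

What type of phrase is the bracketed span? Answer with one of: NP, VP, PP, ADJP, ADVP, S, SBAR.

"collapsed" is the head of the bracketed span, so the span is a verb phrase: VP.

VP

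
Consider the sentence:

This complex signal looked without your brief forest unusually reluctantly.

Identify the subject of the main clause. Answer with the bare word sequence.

"this complex signal" is the NP that combines with the VP headed by "looked" to form the main clause — the subject.

this complex signal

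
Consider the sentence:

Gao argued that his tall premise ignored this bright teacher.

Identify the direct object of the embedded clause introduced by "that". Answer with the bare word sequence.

The verb of the embedded clause introduced by "that" is "ignored"; its direct object is the NP "this bright teacher".

this bright teacher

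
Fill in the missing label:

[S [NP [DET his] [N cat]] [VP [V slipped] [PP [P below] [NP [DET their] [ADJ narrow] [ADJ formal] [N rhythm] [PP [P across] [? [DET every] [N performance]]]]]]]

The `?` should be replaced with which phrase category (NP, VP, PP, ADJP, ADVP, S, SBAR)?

NP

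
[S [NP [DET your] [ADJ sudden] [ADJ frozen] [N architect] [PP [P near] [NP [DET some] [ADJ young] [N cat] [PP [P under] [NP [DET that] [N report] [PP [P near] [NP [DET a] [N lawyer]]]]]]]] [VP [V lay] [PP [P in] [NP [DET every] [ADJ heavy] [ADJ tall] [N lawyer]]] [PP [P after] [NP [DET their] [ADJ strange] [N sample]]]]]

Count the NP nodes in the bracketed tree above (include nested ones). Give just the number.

6

Listing each NP by its span: [NP your sudden frozen architect near some young cat under that report near a lawyer]; [NP some young cat under that report near a lawyer]; [NP that report near a lawyer]; [NP a lawyer]; [NP every heavy tall lawyer]; [NP their strange sample] — that makes 6.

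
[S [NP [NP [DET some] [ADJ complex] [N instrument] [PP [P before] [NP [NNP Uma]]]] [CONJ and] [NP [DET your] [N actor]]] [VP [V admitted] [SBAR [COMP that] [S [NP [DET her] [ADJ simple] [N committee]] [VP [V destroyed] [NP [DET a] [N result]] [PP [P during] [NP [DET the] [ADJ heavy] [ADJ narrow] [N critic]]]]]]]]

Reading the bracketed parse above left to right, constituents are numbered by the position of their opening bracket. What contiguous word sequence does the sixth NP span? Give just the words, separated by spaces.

The NP opening brackets appear, in order, over: "some complex instrument before Uma and your actor"; "some complex instrument before Uma"; "Uma"; "your actor"; "her simple committee"; "a result"; "the heavy narrow critic". The sixth one spans "a result".

a result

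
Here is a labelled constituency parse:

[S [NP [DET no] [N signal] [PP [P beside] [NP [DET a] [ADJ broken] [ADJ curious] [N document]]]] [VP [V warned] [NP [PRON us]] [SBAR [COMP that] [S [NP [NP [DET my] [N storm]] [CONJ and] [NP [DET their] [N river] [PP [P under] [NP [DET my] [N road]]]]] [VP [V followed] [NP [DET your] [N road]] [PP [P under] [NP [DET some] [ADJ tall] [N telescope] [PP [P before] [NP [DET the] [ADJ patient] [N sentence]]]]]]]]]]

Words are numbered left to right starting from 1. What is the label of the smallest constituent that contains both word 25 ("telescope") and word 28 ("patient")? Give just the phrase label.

The smallest bracket enclosing both words is [NP some tall telescope before the patient sentence], so the label is NP.

NP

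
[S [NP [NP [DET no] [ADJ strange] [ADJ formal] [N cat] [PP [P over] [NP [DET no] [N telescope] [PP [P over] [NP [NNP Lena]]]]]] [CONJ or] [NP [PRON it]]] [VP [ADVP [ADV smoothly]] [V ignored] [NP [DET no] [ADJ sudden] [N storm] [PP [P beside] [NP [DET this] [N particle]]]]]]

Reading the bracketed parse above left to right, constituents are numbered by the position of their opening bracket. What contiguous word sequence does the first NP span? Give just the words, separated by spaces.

no strange formal cat over no telescope over Lena or it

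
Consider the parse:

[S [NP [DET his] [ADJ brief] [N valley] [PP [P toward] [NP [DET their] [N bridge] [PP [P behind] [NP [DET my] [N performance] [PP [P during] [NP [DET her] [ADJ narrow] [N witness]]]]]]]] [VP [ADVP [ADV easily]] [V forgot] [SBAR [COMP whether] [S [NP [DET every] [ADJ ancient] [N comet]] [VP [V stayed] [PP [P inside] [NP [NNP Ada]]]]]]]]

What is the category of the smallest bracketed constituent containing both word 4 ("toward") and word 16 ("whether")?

S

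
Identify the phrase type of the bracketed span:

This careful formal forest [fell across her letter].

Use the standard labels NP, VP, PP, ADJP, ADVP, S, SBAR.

VP

The span is built around the verb "fell" — a verb phrase (VP).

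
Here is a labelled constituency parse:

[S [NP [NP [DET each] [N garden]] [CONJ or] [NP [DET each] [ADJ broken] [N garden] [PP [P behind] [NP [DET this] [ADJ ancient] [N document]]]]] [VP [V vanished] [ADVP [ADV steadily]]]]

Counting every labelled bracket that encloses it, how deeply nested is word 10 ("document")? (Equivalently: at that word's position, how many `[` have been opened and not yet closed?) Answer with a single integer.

6

Path from the root down to the word: S → NP → NP → PP → NP → N. That is 6 enclosing brackets.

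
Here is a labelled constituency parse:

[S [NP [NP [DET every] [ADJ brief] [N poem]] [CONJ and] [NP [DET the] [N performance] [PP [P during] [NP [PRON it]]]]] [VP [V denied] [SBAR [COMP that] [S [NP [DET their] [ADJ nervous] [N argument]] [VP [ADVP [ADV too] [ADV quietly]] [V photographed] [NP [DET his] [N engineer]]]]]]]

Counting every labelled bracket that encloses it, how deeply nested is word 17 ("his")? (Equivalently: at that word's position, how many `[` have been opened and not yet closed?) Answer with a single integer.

7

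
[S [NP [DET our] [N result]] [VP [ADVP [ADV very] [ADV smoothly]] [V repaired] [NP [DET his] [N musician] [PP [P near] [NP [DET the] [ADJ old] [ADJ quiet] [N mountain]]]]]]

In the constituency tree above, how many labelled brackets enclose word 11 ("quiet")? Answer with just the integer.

6

The word sits inside ADJ, which is inside NP, inside PP, inside NP, inside VP, inside S — 6 brackets in all.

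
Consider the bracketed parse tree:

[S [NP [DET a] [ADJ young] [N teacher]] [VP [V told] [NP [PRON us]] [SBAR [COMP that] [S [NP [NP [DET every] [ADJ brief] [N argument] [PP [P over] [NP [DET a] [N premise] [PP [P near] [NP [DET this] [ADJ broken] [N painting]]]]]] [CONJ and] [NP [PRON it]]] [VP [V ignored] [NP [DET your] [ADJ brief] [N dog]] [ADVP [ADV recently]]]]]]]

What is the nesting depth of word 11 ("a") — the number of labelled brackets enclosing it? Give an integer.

9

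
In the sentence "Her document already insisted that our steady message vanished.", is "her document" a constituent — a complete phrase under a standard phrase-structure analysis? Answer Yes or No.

Yes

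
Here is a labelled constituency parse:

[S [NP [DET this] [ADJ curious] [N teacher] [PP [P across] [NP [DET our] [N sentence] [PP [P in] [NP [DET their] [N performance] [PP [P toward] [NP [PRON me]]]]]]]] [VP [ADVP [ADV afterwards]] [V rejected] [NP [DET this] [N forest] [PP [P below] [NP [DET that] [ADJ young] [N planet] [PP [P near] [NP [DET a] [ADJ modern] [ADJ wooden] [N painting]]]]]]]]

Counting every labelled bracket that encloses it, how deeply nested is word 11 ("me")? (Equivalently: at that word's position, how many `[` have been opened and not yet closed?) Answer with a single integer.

9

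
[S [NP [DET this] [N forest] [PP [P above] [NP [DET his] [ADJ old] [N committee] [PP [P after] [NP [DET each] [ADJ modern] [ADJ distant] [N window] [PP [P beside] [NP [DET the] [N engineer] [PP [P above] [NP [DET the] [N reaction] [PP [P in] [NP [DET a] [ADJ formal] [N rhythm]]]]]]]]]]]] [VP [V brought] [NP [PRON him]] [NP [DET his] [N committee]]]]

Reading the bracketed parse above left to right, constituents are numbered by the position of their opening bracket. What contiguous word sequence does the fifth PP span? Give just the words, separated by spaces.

in a formal rhythm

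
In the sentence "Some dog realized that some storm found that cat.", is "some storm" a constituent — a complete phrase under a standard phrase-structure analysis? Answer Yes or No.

These words form the whole noun phrase headed by "storm", so yes — one constituent.

Yes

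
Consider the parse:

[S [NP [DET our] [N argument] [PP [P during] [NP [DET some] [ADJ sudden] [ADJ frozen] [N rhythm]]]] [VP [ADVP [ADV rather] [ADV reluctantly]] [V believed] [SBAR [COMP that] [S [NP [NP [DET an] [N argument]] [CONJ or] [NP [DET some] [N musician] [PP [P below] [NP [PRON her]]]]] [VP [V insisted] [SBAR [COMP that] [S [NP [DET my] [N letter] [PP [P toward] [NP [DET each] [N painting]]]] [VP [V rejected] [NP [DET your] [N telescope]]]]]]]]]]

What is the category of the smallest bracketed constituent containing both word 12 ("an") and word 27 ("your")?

The smallest bracket enclosing both words is [S an argument or some musician below her insisted that my letter toward each painting rejected your telescope], so the label is S.

S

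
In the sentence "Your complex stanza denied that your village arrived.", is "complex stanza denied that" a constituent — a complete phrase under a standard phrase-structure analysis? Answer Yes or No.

The smallest constituent containing the whole sequence is the clause [S your complex stanza denied that your village arrived], but the sequence is only part of it — it straddles the boundary between noun phrase "your complex stanza" and verb phrase "denied that your village arrived".

No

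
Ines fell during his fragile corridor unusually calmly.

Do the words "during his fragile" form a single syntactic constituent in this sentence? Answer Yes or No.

No

"during" belongs to the preposition "during" while "fragile" belongs to the noun phrase "his fragile corridor"; a span that runs across that boundary is not a single phrase.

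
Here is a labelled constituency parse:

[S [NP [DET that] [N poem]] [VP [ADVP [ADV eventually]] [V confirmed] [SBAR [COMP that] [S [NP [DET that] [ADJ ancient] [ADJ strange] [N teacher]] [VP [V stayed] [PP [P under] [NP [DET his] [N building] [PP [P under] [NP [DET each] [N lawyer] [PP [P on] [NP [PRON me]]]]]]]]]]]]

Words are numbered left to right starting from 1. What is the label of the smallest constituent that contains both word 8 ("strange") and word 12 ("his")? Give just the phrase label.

S

The smallest bracket enclosing both words is [S that ancient strange teacher stayed under his building under each lawyer on me], so the label is S.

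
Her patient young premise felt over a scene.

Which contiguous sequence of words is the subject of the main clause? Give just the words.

The subject of the main clause is the NP immediately before the verb "felt": "her patient young premise".

her patient young premise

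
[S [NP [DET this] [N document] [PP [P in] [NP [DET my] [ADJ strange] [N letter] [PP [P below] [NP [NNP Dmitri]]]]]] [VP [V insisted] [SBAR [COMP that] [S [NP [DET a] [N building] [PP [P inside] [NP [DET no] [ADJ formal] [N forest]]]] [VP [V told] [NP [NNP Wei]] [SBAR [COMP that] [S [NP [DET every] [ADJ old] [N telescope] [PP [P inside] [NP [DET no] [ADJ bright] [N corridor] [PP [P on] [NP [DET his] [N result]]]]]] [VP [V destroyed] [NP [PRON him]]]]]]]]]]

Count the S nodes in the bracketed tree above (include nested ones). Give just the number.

3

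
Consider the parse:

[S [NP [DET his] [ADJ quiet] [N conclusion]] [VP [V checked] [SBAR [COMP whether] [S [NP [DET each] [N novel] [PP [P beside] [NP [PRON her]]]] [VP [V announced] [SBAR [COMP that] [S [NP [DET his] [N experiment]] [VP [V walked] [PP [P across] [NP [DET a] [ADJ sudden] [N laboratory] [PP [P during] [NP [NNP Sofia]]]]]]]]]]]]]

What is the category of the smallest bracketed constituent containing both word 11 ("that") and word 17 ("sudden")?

SBAR

The smallest bracket enclosing both words is [SBAR that his experiment walked across a sudden laboratory during Sofia], so the label is SBAR.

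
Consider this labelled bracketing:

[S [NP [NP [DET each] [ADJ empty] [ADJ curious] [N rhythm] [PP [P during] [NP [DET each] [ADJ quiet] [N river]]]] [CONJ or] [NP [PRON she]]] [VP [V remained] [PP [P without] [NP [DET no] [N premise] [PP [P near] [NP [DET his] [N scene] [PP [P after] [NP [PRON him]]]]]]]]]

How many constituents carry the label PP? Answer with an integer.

Listing each PP by its span: [PP during each quiet river]; [PP without no premise near his scene after him]; [PP near his scene after him]; [PP after him] — that makes 4.

4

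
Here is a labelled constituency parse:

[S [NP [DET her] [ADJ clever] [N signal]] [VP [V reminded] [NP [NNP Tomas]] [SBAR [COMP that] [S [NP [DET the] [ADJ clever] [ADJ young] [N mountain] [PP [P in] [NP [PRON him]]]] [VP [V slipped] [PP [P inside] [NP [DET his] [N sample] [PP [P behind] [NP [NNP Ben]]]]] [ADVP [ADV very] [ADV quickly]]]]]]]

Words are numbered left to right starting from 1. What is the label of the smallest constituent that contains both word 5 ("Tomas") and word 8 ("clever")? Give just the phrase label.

Word 5 lies under S → VP → NP → NNP; word 8 lies under S → VP → SBAR → S → NP → ADJ. The lowest shared node is the VP.

VP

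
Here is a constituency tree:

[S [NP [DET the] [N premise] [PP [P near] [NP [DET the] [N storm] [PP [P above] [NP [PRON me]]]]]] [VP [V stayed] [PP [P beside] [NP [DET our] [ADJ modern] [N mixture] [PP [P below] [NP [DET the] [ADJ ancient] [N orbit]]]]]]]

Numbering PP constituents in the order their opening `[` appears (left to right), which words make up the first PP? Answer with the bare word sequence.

near the storm above me

In left-to-right order the PP constituents are "near the storm above me"; "above me"; "beside our modern mixture below the ancient orbit"; "below the ancient orbit". Number 1 is "near the storm above me".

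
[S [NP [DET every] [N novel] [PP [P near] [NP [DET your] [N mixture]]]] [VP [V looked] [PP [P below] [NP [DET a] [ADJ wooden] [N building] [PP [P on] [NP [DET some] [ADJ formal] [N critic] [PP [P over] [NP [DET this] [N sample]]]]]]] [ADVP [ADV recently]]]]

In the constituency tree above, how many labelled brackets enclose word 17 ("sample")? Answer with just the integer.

Counting open brackets not yet closed at "sample": [S [VP [PP [NP [PP [NP [PP [NP [N = 9.

9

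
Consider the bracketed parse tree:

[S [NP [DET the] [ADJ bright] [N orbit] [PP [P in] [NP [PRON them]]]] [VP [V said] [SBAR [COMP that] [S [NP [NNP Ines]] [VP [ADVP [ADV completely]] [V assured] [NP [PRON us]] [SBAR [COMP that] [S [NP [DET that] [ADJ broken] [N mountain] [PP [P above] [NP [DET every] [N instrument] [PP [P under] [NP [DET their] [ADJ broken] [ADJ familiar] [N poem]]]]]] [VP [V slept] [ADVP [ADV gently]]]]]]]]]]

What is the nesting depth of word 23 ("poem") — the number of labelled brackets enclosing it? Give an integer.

13

Path from the root down to the word: S → VP → SBAR → S → VP → SBAR → S → NP → PP → NP → PP → NP → N. That is 13 enclosing brackets.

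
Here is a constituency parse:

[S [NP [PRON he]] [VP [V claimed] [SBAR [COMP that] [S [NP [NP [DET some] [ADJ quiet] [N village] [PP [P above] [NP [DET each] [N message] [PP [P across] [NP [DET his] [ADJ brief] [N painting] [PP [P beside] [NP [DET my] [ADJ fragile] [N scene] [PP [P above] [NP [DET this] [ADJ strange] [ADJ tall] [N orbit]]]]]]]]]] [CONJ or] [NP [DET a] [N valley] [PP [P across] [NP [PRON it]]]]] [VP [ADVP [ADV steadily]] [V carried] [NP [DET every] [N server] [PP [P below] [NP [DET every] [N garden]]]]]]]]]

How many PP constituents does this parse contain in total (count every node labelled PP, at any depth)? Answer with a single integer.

The PP constituents are: [PP above each message across his brief painting beside my fragile scene above this strange tall orbit]; [PP across his brief painting beside my fragile scene above this strange tall orbit]; [PP beside my fragile scene above this strange tall orbit]; [PP above this strange tall orbit]; [PP across it]; [PP below every garden]. Total: 6.

6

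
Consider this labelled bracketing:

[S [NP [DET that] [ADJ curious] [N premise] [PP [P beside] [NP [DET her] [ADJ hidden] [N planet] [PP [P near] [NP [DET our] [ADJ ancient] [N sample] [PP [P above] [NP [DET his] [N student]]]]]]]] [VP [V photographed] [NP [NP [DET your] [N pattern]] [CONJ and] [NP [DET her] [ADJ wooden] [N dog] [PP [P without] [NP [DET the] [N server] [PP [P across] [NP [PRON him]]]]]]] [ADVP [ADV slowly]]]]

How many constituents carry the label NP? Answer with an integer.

9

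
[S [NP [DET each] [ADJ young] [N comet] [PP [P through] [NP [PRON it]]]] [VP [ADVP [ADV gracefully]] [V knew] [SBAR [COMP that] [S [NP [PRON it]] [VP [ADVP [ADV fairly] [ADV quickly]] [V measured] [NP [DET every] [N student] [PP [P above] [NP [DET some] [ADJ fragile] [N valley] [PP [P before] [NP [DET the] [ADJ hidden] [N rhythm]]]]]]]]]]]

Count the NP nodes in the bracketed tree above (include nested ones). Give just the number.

6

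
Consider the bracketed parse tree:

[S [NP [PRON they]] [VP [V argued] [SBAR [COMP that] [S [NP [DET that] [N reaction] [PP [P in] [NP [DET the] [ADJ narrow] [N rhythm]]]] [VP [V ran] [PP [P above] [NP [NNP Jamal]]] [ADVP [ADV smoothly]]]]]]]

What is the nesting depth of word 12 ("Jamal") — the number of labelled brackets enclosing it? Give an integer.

8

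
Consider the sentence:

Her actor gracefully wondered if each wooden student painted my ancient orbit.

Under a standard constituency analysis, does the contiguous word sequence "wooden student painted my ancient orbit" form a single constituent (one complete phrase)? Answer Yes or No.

No

The smallest constituent containing the whole sequence is the clause [S each wooden student painted my ancient orbit], but the sequence is only part of it — it straddles the boundary between noun phrase "each wooden student" and verb phrase "painted my ancient orbit".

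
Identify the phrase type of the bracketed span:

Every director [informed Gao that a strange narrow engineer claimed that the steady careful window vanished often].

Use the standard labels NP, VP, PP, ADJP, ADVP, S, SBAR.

VP

"informed" is the head of the bracketed span, so the span is a verb phrase: VP.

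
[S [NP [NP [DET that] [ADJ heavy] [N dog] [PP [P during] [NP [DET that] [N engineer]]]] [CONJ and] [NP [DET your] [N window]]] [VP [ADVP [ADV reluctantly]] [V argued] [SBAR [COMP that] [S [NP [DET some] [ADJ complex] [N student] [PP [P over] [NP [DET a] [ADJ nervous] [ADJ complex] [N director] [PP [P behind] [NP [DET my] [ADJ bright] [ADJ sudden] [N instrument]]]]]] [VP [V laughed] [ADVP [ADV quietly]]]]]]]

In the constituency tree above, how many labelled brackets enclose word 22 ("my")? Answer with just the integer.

The word sits inside DET, which is inside NP, inside PP, inside NP, inside PP, inside NP, inside S, inside SBAR, inside VP, inside S — 10 brackets in all.

10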